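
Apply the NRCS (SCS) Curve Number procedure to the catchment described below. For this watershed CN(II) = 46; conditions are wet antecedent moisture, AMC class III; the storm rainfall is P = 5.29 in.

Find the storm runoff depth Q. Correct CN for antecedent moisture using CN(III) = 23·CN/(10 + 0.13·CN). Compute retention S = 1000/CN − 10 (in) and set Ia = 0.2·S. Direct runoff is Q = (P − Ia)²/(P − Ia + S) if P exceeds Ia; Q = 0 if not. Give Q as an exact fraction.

CN(III) from CN(II)=46: (23·46)/(10 + 0.13·46) = 52900/799 ≈ 66.208
Retention S: 1000/CN − 10 with CN=66.208 → S = 2700/529 ≈ 5.104 in
Initial abstraction Ia = S/5 = (2700/529)/5 = 540/529 ≈ 1.021 in
Excess rainfall: 5.290 − 1.021 = 4.269 in; P > Ia so Q > 0
Q = (225841/52900)²/((225841/52900) + 2700/529) = (51004157281/2798410000)/(495841/52900) = 51004157281/26229988900 in ≈ 1.944 in

Q = 51004157281/26229988900 in ≈ 1.944 in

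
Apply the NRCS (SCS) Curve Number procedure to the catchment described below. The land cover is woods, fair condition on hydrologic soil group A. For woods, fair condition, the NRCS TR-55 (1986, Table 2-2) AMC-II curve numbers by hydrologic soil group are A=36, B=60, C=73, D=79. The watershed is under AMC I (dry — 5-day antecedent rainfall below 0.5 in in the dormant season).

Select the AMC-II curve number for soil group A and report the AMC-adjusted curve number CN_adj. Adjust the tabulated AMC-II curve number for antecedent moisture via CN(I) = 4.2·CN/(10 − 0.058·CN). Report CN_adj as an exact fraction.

CN_adj = 18900/989 ≈ 19.110

NRCS table: woods, fair condition, soil group A → CN(II) = 36
Dry (AMC I): CN(I) = 4.2·36/(10 − 0.058·36) = (756/5)/(989/125) = 18900/989 ≈ 19.110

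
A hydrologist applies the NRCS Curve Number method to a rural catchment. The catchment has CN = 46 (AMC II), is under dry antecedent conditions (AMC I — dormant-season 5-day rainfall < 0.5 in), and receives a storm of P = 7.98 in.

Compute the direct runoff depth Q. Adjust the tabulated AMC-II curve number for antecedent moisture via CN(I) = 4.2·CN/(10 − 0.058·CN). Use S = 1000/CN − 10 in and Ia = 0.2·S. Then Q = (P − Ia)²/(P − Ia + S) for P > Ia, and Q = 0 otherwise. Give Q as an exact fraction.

Q = 123379707/655374650 in ≈ 0.188 in

Adjust CN=46 to AMC I: 4.2·46/(10 − 0.058·46) → (966/5) ÷ (1833/250) = 16100/611 ≈ 26.350
Max retention: S = 1000/(16100/611) − 10 = 4500/161 in (≈ 27.950 in)
Ia = 0.2·(4500/161) = 900/161 in ≈ 5.590 in
P − Ia = 7.980 − 5.590 = 19239/8050 ≈ 2.390 in (> 0, runoff occurs)
Runoff Q = (P−Ia)²/(P−Ia+S) = (2.390)²/(2.390+27.950) = 123379707/655374650 ≈ 0.188 in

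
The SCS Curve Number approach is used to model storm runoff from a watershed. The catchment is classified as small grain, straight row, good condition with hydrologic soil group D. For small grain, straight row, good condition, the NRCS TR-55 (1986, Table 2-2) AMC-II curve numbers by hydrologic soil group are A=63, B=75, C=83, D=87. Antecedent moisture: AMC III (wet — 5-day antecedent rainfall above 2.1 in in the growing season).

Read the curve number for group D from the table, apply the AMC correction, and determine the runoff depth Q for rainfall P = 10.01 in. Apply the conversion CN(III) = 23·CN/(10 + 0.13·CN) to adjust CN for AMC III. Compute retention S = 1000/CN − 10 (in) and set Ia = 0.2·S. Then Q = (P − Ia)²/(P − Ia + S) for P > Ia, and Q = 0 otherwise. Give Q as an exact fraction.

NRCS table: small grain, straight row, good condition, soil group D → CN(II) = 87
Adjust CN=87 to AMC III: 23·87/(10 + 0.13·87) → 2001 ÷ (2131/100) = 200100/2131 ≈ 93.900
S = 1000/(200100/2131) − 10 = 1300/2001 in ≈ 0.650 in
Initial abstraction Ia = S/5 = (1300/2001)/5 = 260/2001 ≈ 0.130 in
Since P=10.010 > Ia=0.130: effective rainfall P−Ia = 1977001/200100 in
Q = (1977001/200100)²/((1977001/200100) + 1300/2001) = (3908532954001/40040010000)/(2107001/200100) = 300656381077/32431607700 in ≈ 9.270 in

Q = 300656381077/32431607700 in ≈ 9.270 in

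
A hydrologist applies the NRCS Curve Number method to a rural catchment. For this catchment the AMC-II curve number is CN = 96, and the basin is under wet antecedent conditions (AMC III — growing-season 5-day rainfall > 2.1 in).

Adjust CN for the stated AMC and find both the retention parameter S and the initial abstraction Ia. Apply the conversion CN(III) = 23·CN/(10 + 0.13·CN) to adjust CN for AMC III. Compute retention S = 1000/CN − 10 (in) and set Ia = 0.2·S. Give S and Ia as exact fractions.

S = 25/138 in ≈ 0.181 in; Ia = 5/138 in ≈ 0.036 in

Wet (AMC III): CN(III) = 23·96/(10 + 0.13·96) = 2208/(562/25) = 27600/281 ≈ 98.221
Retention S: 1000/CN − 10 with CN=98.221 → S = 25/138 ≈ 0.181 in
Ia = 0.2S: 0.2·0.181 = 0.036 in (exactly 5/138)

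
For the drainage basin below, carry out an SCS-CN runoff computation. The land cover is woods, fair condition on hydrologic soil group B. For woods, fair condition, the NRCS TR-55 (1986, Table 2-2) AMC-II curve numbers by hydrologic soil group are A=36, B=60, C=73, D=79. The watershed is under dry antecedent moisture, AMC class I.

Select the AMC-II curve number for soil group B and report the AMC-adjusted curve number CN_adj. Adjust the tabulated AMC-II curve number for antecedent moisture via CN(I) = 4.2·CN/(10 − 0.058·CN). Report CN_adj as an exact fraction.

CN_adj = 6300/163 ≈ 38.650

NRCS table: woods, fair condition, soil group B → CN(II) = 60
Adjust CN=60 to AMC I: 4.2·60/(10 − 0.058·60) → 252 ÷ (163/25) = 6300/163 ≈ 38.650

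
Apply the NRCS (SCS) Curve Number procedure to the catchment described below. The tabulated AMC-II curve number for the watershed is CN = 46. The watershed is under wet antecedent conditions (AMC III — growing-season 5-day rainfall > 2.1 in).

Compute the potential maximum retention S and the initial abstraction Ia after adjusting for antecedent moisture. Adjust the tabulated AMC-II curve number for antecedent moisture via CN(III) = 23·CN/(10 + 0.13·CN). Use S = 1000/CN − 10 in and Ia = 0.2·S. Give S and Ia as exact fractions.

CN(III) from CN(II)=46: (23·46)/(10 + 0.13·46) = 52900/799 ≈ 66.208
Max retention: S = 1000/(52900/799) − 10 = 2700/529 in (≈ 5.104 in)
Initial abstraction Ia = S/5 = (2700/529)/5 = 540/529 ≈ 1.021 in

S = 2700/529 in ≈ 5.104 in; Ia = 540/529 in ≈ 1.021 in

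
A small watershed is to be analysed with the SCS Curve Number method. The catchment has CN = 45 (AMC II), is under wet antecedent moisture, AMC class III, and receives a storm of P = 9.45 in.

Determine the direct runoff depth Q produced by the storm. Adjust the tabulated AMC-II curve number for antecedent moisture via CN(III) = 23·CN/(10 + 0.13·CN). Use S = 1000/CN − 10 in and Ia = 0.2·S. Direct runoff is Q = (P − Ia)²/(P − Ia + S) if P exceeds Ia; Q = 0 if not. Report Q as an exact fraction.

Q = 1205686729/234833220 in ≈ 5.134 in

Wet (AMC III): CN(III) = 23·45/(10 + 0.13·45) = 1035/(317/20) = 20700/317 ≈ 65.300
Max retention: S = 1000/(20700/317) − 10 = 1100/207 in (≈ 5.314 in)
Ia = 0.2S: 0.2·5.314 = 1.063 in (exactly 220/207)
Excess rainfall: 9.450 − 1.063 = 8.387 in; P > Ia so Q > 0
Q = (34723/4140)²/((34723/4140) + 1100/207) = (1205686729/17139600)/(56723/4140) = 1205686729/234833220 in ≈ 5.134 in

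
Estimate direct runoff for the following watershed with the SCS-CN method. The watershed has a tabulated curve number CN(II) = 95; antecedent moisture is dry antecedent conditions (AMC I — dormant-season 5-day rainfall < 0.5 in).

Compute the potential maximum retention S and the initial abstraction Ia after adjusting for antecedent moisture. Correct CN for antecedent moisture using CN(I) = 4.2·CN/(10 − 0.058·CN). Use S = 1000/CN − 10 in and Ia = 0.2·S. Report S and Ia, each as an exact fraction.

S = 500/399 in ≈ 1.253 in; Ia = 100/399 in ≈ 0.251 in

CN(I) from CN(II)=95: (4.2·95)/(10 − 0.058·95) = 39900/449 ≈ 88.864
Max retention: S = 1000/(39900/449) − 10 = 500/399 in (≈ 1.253 in)
Ia = 0.2·(500/399) = 100/399 in ≈ 0.251 in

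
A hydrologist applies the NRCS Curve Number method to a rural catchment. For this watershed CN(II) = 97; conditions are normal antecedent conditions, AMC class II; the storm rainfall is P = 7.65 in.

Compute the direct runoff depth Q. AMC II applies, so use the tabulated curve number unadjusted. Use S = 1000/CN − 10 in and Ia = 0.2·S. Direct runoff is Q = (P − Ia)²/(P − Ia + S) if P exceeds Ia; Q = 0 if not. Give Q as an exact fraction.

CN(II) = 97; AMC II needs no correction.
Retention S: 1000/CN − 10 with CN=97.000 → S = 30/97 ≈ 0.309 in
Ia = 0.2·(30/97) = 6/97 in ≈ 0.062 in
Excess rainfall: 7.650 − 0.062 = 7.588 in; P > Ia so Q > 0
Runoff Q = (P−Ia)²/(P−Ia+S) = (7.588)²/(7.588+0.309) = 72235947/9907580 ≈ 7.291 in

Q = 72235947/9907580 in ≈ 7.291 in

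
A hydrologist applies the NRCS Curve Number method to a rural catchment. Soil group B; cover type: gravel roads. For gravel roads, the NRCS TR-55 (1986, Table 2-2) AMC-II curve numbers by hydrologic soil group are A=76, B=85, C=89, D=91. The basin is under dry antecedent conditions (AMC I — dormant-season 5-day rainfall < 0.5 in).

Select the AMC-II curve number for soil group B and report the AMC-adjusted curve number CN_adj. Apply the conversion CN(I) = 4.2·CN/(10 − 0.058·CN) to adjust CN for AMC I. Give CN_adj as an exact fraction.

NRCS table: gravel roads, soil group B → CN(II) = 85
Dry (AMC I): CN(I) = 4.2·85/(10 − 0.058·85) = 357/(507/100) = 11900/169 ≈ 70.414

CN_adj = 11900/169 ≈ 70.414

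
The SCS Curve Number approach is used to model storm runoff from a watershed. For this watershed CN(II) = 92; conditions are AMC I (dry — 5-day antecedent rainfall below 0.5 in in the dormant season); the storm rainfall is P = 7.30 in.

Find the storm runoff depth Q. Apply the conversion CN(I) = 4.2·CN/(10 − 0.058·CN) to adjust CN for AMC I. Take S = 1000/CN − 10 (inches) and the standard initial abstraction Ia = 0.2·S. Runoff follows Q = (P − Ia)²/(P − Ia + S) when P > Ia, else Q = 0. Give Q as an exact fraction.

Adjust CN=92 to AMC I: 4.2·92/(10 − 0.058·92) → (1932/5) ÷ (583/125) = 48300/583 ≈ 82.847
S = 1000/(48300/583) − 10 = 1000/483 in ≈ 2.070 in
Ia = 0.2S: 0.2·2.070 = 0.414 in (exactly 200/483)
P − Ia = 7.300 − 0.414 = 33259/4830 ≈ 6.886 in (> 0, runoff occurs)
Q = (33259/4830)²/((33259/4830) + 1000/483) = (1106161081/23328900)/(43259/4830) = 1106161081/208940970 in ≈ 5.294 in

Q = 1106161081/208940970 in ≈ 5.294 in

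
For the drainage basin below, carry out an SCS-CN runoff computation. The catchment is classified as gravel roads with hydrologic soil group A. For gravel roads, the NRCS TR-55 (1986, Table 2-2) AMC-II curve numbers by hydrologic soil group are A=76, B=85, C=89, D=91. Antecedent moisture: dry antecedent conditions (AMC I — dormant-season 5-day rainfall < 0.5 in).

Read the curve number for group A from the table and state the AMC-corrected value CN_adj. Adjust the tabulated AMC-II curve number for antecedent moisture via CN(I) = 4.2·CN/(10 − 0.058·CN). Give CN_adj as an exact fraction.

CN_adj = 13300/233 ≈ 57.082

NRCS table: gravel roads, soil group A → CN(II) = 76
CN(I) from CN(II)=76: (4.2·76)/(10 − 0.058·76) = 13300/233 ≈ 57.082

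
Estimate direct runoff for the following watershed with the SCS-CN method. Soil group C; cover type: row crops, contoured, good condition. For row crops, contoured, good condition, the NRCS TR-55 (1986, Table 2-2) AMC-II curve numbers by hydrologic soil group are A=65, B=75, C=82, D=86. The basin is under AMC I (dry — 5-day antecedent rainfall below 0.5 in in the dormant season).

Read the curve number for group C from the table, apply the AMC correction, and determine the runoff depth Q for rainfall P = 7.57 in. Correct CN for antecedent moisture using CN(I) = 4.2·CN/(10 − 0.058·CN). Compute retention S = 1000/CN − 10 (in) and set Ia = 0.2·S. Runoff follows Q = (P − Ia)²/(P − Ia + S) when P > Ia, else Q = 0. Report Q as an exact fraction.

NRCS table: row crops, contoured, good condition, soil group C → CN(II) = 82
Adjust CN=82 to AMC I: 4.2·82/(10 − 0.058·82) → (1722/5) ÷ (1311/250) = 28700/437 ≈ 65.675
Retention S: 1000/CN − 10 with CN=65.675 → S = 1500/287 ≈ 5.226 in
Initial abstraction Ia = S/5 = (1500/287)/5 = 300/287 ≈ 1.045 in
Excess rainfall: 7.570 − 1.045 = 6.525 in; P > Ia so Q > 0
Q: (187259/28700)² ÷ (337259/28700) = 35065933081/9679333300 in (≈ 3.623 in)

Q = 35065933081/9679333300 in ≈ 3.623 in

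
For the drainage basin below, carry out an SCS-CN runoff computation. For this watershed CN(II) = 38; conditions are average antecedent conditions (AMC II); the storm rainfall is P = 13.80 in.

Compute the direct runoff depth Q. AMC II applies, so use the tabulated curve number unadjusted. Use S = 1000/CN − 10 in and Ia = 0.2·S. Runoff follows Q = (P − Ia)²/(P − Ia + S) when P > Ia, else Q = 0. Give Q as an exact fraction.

Q = 1002001/242345 in ≈ 4.135 in

CN(II) = 38; AMC II needs no correction.
S = 1000/38 − 10 = 310/19 in ≈ 16.316 in
Ia = 0.2S: 0.2·16.316 = 3.263 in (exactly 62/19)
Excess rainfall: 13.800 − 3.263 = 10.537 in; P > Ia so Q > 0
Q: (1001/95)² ÷ (2551/95) = 1002001/242345 in (≈ 4.135 in)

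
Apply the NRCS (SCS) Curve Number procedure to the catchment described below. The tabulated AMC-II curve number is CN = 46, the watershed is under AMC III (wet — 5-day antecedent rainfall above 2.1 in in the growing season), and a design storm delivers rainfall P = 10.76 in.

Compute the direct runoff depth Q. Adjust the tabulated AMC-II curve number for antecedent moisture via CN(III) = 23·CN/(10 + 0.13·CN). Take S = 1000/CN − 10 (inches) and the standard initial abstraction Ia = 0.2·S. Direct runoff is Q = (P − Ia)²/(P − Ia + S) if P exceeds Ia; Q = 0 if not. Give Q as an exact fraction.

Adjust CN=46 to AMC III: 23·46/(10 + 0.13·46) → 1058 ÷ (799/50) = 52900/799 ≈ 66.208
Retention S: 1000/CN − 10 with CN=66.208 → S = 2700/529 ≈ 5.104 in
Ia = 0.2S: 0.2·5.104 = 1.021 in (exactly 540/529)
P − Ia = 10.760 − 1.021 = 128801/13225 ≈ 9.739 in (> 0, runoff occurs)
Runoff Q = (P−Ia)²/(P−Ia+S) = (9.739)²/(9.739+5.104) = 16589697601/2596080725 ≈ 6.390 in

Q = 16589697601/2596080725 in ≈ 6.390 in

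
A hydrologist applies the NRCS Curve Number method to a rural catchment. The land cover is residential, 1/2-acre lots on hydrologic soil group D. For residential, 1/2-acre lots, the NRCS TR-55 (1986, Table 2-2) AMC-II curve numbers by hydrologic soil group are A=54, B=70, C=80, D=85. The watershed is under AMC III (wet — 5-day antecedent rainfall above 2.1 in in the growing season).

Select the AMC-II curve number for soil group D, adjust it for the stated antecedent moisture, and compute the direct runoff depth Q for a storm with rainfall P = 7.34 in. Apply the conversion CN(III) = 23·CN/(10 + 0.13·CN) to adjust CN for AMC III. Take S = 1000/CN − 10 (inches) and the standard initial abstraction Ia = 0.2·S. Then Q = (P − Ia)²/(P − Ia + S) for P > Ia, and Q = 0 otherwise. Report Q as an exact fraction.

NRCS table: residential, 1/2-acre lots, soil group D → CN(II) = 85
CN(III) from CN(II)=85: (23·85)/(10 + 0.13·85) = 39100/421 ≈ 92.874
Max retention: S = 1000/(39100/421) − 10 = 300/391 in (≈ 0.767 in)
Initial abstraction Ia = S/5 = (300/391)/5 = 60/391 ≈ 0.153 in
Excess rainfall: 7.340 − 0.153 = 7.187 in; P > Ia so Q > 0
Runoff Q = (P−Ia)²/(P−Ia+S) = (7.187)²/(7.187+0.767) = 19739407009/3039966350 ≈ 6.493 in

Q = 19739407009/3039966350 in ≈ 6.493 in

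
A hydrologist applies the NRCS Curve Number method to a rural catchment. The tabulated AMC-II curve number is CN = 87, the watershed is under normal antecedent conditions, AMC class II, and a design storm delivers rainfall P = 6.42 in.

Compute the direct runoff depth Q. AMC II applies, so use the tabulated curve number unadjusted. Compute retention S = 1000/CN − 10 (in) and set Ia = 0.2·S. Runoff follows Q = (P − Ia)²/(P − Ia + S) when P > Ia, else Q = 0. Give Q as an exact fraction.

Q = 708997129/144102450 in ≈ 4.920 in

AMC II — tabulated CN = 87 applies directly.
Retention S: 1000/CN − 10 with CN=87.000 → S = 130/87 ≈ 1.494 in
Ia = 0.2·(130/87) = 26/87 in ≈ 0.299 in
Since P=6.420 > Ia=0.299: effective rainfall P−Ia = 26627/4350 in
Q = (26627/4350)²/((26627/4350) + 130/87) = (708997129/18922500)/(33127/4350) = 708997129/144102450 in ≈ 4.920 in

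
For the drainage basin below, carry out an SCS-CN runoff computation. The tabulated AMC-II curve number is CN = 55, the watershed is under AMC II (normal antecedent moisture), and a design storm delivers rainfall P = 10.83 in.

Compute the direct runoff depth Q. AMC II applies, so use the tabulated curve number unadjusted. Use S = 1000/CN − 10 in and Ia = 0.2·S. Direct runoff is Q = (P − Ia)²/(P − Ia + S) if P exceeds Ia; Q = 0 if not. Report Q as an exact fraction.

Q = 34090923/7008100 in ≈ 4.865 in

AMC II — tabulated CN = 55 applies directly.
S = 1000/55 − 10 = 90/11 in ≈ 8.182 in
Ia = 0.2S: 0.2·8.182 = 1.636 in (exactly 18/11)
Since P=10.830 > Ia=1.636: effective rainfall P−Ia = 10113/1100 in
Q = (10113/1100)²/((10113/1100) + 90/11) = (102272769/1210000)/(19113/1100) = 34090923/7008100 in ≈ 4.865 in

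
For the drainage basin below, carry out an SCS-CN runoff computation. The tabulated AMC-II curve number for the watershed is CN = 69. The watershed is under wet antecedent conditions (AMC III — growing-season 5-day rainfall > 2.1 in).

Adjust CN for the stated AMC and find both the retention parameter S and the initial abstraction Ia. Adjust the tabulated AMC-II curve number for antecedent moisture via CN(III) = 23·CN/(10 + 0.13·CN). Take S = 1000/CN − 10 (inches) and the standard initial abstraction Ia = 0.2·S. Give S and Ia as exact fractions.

S = 3100/1587 in ≈ 1.953 in; Ia = 620/1587 in ≈ 0.391 in

Adjust CN=69 to AMC III: 23·69/(10 + 0.13·69) → 1587 ÷ (1897/100) = 158700/1897 ≈ 83.658
Retention S: 1000/CN − 10 with CN=83.658 → S = 3100/1587 ≈ 1.953 in
Initial abstraction Ia = S/5 = (3100/1587)/5 = 620/1587 ≈ 0.391 in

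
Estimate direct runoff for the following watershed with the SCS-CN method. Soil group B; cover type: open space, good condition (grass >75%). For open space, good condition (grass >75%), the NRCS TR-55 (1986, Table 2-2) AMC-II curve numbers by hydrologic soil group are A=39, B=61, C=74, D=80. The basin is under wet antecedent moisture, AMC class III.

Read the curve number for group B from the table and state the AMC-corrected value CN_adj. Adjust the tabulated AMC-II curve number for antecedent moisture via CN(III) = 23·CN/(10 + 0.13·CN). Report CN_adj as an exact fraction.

CN_adj = 140300/1793 ≈ 78.249

NRCS table: open space, good condition (grass >75%), soil group B → CN(II) = 61
Wet (AMC III): CN(III) = 23·61/(10 + 0.13·61) = 1403/(1793/100) = 140300/1793 ≈ 78.249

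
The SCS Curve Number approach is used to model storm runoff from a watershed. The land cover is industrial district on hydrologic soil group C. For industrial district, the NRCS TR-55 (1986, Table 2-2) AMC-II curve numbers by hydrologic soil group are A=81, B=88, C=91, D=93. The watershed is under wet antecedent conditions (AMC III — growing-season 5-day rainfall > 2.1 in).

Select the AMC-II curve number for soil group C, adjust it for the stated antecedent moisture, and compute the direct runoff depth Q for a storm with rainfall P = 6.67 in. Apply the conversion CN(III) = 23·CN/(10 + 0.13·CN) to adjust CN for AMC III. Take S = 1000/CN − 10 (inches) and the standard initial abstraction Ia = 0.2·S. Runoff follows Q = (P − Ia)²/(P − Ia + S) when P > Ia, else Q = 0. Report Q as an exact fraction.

NRCS table: industrial district, soil group C → CN(II) = 91
Adjust CN=91 to AMC III: 23·91/(10 + 0.13·91) → 2093 ÷ (2183/100) = 209300/2183 ≈ 95.877
Retention S: 1000/CN − 10 with CN=95.877 → S = 900/2093 ≈ 0.430 in
Initial abstraction Ia = S/5 = (900/2093)/5 = 180/2093 ≈ 0.086 in
Excess rainfall: 6.670 − 0.086 = 6.584 in; P > Ia so Q > 0
Runoff Q = (P−Ia)²/(P−Ia+S) = (6.584)²/(6.584+0.430) = 1898969436961/307258888300 ≈ 6.180 in

Q = 1898969436961/307258888300 in ≈ 6.180 in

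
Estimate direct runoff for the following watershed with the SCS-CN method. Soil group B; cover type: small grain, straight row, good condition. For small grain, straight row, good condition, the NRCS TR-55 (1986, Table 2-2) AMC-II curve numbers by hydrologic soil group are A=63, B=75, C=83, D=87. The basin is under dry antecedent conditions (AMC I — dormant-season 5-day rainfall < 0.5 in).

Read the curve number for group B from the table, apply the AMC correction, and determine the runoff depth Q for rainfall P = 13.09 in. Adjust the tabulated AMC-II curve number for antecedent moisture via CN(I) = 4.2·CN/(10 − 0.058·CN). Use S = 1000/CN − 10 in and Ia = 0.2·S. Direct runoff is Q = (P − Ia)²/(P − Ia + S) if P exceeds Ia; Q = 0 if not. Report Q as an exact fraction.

Q = 5251466089/771542100 in ≈ 6.806 in

NRCS table: small grain, straight row, good condition, soil group B → CN(II) = 75
Adjust CN=75 to AMC I: 4.2·75/(10 − 0.058·75) → 315 ÷ (113/20) = 6300/113 ≈ 55.752
Max retention: S = 1000/(6300/113) − 10 = 500/63 in (≈ 7.937 in)
Ia = 0.2·(500/63) = 100/63 in ≈ 1.587 in
Since P=13.090 > Ia=1.587: effective rainfall P−Ia = 72467/6300 in
Q: (72467/6300)² ÷ (122467/6300) = 5251466089/771542100 in (≈ 6.806 in)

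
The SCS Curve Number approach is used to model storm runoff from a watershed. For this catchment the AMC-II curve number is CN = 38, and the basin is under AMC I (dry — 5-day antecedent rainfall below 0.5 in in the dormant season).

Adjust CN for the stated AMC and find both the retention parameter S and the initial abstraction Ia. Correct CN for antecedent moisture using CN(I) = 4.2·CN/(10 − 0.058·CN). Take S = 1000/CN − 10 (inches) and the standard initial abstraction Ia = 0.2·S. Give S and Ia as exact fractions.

Dry (AMC I): CN(I) = 4.2·38/(10 − 0.058·38) = (798/5)/(1949/250) = 39900/1949 ≈ 20.472
S = 1000/(39900/1949) − 10 = 15500/399 in ≈ 38.847 in
Initial abstraction Ia = S/5 = (15500/399)/5 = 3100/399 ≈ 7.769 in

S = 15500/399 in ≈ 38.847 in; Ia = 3100/399 in ≈ 7.769 in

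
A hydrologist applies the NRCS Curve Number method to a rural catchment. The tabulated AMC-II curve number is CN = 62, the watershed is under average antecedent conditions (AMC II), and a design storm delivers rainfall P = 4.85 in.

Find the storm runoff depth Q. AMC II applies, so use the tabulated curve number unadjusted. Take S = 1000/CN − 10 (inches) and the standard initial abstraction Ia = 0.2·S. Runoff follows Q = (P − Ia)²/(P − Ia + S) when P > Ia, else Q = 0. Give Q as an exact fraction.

Q = 5049009/3749140 in ≈ 1.347 in

CN(II) = 62; AMC II needs no correction.
S = 1000/62 − 10 = 190/31 in ≈ 6.129 in
Ia = 0.2·(190/31) = 38/31 in ≈ 1.226 in
Since P=4.850 > Ia=1.226: effective rainfall P−Ia = 2247/620 in
Q: (2247/620)² ÷ (6047/620) = 5049009/3749140 in (≈ 1.347 in)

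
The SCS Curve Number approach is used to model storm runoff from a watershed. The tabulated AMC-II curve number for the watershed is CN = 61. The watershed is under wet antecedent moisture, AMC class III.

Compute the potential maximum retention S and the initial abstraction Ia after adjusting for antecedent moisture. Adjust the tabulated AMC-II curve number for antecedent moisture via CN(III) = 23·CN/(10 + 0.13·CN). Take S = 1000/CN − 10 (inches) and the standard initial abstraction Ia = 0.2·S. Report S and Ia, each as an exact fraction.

CN(III) from CN(II)=61: (23·61)/(10 + 0.13·61) = 140300/1793 ≈ 78.249
Max retention: S = 1000/(140300/1793) − 10 = 3900/1403 in (≈ 2.780 in)
Initial abstraction Ia = S/5 = (3900/1403)/5 = 780/1403 ≈ 0.556 in

S = 3900/1403 in ≈ 2.780 in; Ia = 780/1403 in ≈ 0.556 in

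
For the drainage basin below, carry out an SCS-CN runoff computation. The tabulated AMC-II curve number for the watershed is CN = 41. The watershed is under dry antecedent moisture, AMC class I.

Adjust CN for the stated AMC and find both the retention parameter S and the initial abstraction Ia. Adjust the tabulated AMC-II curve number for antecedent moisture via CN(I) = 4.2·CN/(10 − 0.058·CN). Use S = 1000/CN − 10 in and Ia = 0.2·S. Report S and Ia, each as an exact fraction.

S = 29500/861 in ≈ 34.262 in; Ia = 5900/861 in ≈ 6.852 in

Adjust CN=41 to AMC I: 4.2·41/(10 − 0.058·41) → (861/5) ÷ (3811/500) = 86100/3811 ≈ 22.592
Retention S: 1000/CN − 10 with CN=22.592 → S = 29500/861 ≈ 34.262 in
Initial abstraction Ia = S/5 = (29500/861)/5 = 5900/861 ≈ 6.852 in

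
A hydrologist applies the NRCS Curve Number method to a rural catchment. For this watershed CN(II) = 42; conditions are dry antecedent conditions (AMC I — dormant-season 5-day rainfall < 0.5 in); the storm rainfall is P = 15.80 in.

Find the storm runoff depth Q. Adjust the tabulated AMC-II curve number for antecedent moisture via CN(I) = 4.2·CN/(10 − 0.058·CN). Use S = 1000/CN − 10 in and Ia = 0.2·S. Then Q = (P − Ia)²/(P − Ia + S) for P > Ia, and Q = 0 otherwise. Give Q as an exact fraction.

Adjust CN=42 to AMC I: 4.2·42/(10 − 0.058·42) → (882/5) ÷ (1891/250) = 44100/1891 ≈ 23.321
Retention S: 1000/CN − 10 with CN=23.321 → S = 14500/441 ≈ 32.880 in
Ia = 0.2S: 0.2·32.880 = 6.576 in (exactly 2900/441)
P − Ia = 15.800 − 6.576 = 20339/2205 ≈ 9.224 in (> 0, runoff occurs)
Runoff Q = (P−Ia)²/(P−Ia+S) = (9.224)²/(9.224+32.880) = 413674921/204709995 ≈ 2.021 in

Q = 413674921/204709995 in ≈ 2.021 in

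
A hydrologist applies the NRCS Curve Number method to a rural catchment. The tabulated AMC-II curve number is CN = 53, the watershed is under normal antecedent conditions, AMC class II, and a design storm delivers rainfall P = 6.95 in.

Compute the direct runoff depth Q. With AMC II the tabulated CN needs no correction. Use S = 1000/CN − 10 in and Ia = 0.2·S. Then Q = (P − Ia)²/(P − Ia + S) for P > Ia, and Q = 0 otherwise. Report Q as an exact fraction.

Q = 30107169/15780220 in ≈ 1.908 in

Average conditions: CN = 53 (no AMC adjustment).
Retention S: 1000/CN − 10 with CN=53.000 → S = 470/53 ≈ 8.868 in
Initial abstraction Ia = S/5 = (470/53)/5 = 94/53 ≈ 1.774 in
Excess rainfall: 6.950 − 1.774 = 5.176 in; P > Ia so Q > 0
Runoff Q = (P−Ia)²/(P−Ia+S) = (5.176)²/(5.176+8.868) = 30107169/15780220 ≈ 1.908 in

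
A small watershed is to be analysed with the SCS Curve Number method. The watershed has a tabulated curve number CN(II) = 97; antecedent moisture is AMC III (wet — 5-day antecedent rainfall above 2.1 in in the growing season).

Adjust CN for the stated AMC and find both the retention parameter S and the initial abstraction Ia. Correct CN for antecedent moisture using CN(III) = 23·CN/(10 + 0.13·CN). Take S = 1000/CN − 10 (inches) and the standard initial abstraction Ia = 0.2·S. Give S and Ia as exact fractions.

CN(III) from CN(II)=97: (23·97)/(10 + 0.13·97) = 223100/2261 ≈ 98.673
Max retention: S = 1000/(223100/2261) − 10 = 300/2231 in (≈ 0.134 in)
Initial abstraction Ia = S/5 = (300/2231)/5 = 60/2231 ≈ 0.027 in

S = 300/2231 in ≈ 0.134 in; Ia = 60/2231 in ≈ 0.027 in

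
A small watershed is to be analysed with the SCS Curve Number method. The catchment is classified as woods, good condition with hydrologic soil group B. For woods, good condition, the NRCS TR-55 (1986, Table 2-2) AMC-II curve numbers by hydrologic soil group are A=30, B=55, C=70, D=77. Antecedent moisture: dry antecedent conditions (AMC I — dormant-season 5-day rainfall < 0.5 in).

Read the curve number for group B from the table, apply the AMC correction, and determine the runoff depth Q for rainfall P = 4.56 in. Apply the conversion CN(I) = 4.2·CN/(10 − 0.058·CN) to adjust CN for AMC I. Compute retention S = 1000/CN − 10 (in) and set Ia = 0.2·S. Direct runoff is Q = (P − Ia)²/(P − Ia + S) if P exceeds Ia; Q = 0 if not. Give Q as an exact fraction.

NRCS table: woods, good condition, soil group B → CN(II) = 55
CN(I) from CN(II)=55: (4.2·55)/(10 − 0.058·55) = 7700/227 ≈ 33.921
Retention S: 1000/CN − 10 with CN=33.921 → S = 1500/77 ≈ 19.481 in
Initial abstraction Ia = S/5 = (1500/77)/5 = 300/77 ≈ 3.896 in
P − Ia = 4.560 − 3.896 = 1278/1925 ≈ 0.664 in (> 0, runoff occurs)
Q = (1278/1925)²/((1278/1925) + 1500/77) = (1633284/3705625)/(38778/1925) = 272214/12441275 in ≈ 0.022 in

Q = 272214/12441275 in ≈ 0.022 in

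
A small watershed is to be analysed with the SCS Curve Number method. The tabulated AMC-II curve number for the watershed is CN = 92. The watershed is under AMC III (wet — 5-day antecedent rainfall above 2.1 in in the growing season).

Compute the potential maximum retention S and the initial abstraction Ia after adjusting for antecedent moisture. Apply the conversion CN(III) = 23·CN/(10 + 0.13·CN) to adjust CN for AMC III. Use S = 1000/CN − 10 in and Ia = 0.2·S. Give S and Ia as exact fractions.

S = 200/529 in ≈ 0.378 in; Ia = 40/529 in ≈ 0.076 in

CN(III) from CN(II)=92: (23·92)/(10 + 0.13·92) = 52900/549 ≈ 96.357
Max retention: S = 1000/(52900/549) − 10 = 200/529 in (≈ 0.378 in)
Ia = 0.2S: 0.2·0.378 = 0.076 in (exactly 40/529)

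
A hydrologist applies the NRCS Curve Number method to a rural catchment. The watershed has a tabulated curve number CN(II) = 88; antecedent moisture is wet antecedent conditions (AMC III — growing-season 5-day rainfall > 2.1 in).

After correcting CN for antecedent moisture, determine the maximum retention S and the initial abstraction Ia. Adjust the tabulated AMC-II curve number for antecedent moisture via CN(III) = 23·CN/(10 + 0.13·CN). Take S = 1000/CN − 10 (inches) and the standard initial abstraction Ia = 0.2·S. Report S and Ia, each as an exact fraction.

CN(III) from CN(II)=88: (23·88)/(10 + 0.13·88) = 6325/67 ≈ 94.403
Retention S: 1000/CN − 10 with CN=94.403 → S = 150/253 ≈ 0.593 in
Ia = 0.2S: 0.2·0.593 = 0.119 in (exactly 30/253)

S = 150/253 in ≈ 0.593 in; Ia = 30/253 in ≈ 0.119 in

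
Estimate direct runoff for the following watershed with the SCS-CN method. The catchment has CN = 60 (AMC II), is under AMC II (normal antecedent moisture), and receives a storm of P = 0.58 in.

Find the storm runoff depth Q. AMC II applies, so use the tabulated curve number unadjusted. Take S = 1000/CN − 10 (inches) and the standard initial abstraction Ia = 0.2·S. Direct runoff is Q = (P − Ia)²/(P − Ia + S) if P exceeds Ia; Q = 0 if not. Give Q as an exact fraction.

AMC II — tabulated CN = 60 applies directly.
Retention S: 1000/CN − 10 with CN=60.000 → S = 20/3 ≈ 6.667 in
Ia = 0.2S: 0.2·6.667 = 1.333 in (exactly 4/3)
P = 0.580 ≤ Ia = 1.333 in: entire storm abstracted, Q = 0.

Q = 0 in ≈ 0.000 in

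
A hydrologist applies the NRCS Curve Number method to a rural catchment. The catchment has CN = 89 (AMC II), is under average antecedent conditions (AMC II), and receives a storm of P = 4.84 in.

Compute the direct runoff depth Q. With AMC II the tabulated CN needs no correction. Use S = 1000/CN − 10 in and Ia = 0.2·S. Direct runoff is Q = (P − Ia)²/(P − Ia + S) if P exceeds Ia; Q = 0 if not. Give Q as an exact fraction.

Average conditions: CN = 89 (no AMC adjustment).
S = 1000/89 − 10 = 110/89 in ≈ 1.236 in
Ia = 0.2·(110/89) = 22/89 in ≈ 0.247 in
P − Ia = 4.840 − 0.247 = 10219/2225 ≈ 4.593 in (> 0, runoff occurs)
Q: (10219/2225)² ÷ (12969/2225) = 9493451/2623275 in (≈ 3.619 in)

Q = 9493451/2623275 in ≈ 3.619 in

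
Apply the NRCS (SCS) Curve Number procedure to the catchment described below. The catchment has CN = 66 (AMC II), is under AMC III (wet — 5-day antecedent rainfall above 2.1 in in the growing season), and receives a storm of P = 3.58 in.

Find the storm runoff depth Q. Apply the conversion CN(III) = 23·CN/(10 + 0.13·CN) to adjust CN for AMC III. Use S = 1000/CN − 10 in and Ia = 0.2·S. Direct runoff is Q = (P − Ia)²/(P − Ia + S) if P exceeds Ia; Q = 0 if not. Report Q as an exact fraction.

Adjust CN=66 to AMC III: 23·66/(10 + 0.13·66) → 1518 ÷ (929/50) = 75900/929 ≈ 81.701
Max retention: S = 1000/(75900/929) − 10 = 1700/759 in (≈ 2.240 in)
Ia = 0.2S: 0.2·2.240 = 0.448 in (exactly 340/759)
Excess rainfall: 3.580 − 0.448 = 3.132 in; P > Ia so Q > 0
Q = (118861/37950)²/((118861/37950) + 1700/759) = (14127937321/1440202500)/(203861/37950) = 14127937321/7736524950 in ≈ 1.826 in

Q = 14127937321/7736524950 in ≈ 1.826 in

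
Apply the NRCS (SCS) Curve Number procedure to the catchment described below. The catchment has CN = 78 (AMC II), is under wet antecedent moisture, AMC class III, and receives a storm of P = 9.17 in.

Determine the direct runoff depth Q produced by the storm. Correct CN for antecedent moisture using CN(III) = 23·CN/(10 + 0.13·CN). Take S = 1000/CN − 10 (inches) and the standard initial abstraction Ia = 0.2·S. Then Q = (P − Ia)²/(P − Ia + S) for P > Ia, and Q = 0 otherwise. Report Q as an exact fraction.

Q = 640878701401/81676245300 in ≈ 7.847 in

Adjust CN=78 to AMC III: 23·78/(10 + 0.13·78) → 1794 ÷ (1007/50) = 89700/1007 ≈ 89.076
Retention S: 1000/CN − 10 with CN=89.076 → S = 1100/897 ≈ 1.226 in
Ia = 0.2S: 0.2·1.226 = 0.245 in (exactly 220/897)
Excess rainfall: 9.170 − 0.245 = 8.925 in; P > Ia so Q > 0
Q: (800549/89700)² ÷ (910549/89700) = 640878701401/81676245300 in (≈ 7.847 in)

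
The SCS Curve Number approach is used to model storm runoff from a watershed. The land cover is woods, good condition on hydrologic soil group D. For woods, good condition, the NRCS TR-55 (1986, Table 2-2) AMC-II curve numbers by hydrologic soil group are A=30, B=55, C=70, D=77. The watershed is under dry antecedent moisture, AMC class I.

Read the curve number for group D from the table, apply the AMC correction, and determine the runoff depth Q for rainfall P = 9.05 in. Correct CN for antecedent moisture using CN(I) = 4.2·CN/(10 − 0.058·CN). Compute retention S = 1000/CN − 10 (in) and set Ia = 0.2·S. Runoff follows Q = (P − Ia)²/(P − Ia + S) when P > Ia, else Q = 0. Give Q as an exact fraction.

Q = 60849542329/15415734180 in ≈ 3.947 in

NRCS table: woods, good condition, soil group D → CN(II) = 77
CN(I) from CN(II)=77: (4.2·77)/(10 − 0.058·77) = 161700/2767 ≈ 58.439
Retention S: 1000/CN − 10 with CN=58.439 → S = 11500/1617 ≈ 7.112 in
Initial abstraction Ia = S/5 = (11500/1617)/5 = 2300/1617 ≈ 1.422 in
Excess rainfall: 9.050 − 1.422 = 7.628 in; P > Ia so Q > 0
Q: (246677/32340)² ÷ (476677/32340) = 60849542329/15415734180 in (≈ 3.947 in)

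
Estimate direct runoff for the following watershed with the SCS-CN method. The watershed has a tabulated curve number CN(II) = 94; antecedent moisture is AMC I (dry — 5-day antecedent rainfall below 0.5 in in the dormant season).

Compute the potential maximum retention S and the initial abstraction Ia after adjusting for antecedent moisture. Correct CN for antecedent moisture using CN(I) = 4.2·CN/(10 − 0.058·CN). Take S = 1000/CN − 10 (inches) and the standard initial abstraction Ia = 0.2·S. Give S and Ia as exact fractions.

Dry (AMC I): CN(I) = 4.2·94/(10 − 0.058·94) = (1974/5)/(1137/250) = 32900/379 ≈ 86.807
S = 1000/(32900/379) − 10 = 500/329 in ≈ 1.520 in
Initial abstraction Ia = S/5 = (500/329)/5 = 100/329 ≈ 0.304 in

S = 500/329 in ≈ 1.520 in; Ia = 100/329 in ≈ 0.304 in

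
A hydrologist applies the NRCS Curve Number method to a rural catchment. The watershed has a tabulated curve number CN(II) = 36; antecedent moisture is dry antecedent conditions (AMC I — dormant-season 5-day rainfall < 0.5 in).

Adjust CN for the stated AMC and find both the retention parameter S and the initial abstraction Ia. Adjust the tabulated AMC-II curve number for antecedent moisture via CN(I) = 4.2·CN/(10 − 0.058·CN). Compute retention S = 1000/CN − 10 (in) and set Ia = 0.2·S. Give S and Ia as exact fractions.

CN(I) from CN(II)=36: (4.2·36)/(10 − 0.058·36) = 18900/989 ≈ 19.110
S = 1000/(18900/989) − 10 = 8000/189 in ≈ 42.328 in
Initial abstraction Ia = S/5 = (8000/189)/5 = 1600/189 ≈ 8.466 in

S = 8000/189 in ≈ 42.328 in; Ia = 1600/189 in ≈ 8.466 in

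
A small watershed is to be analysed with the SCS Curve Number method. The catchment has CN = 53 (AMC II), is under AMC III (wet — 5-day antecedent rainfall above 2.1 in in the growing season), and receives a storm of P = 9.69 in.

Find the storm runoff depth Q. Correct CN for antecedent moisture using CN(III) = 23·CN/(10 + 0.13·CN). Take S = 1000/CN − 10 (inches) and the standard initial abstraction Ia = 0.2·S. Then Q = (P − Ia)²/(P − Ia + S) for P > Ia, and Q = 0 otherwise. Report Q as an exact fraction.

Q = 1182027758521/189824020900 in ≈ 6.227 in

CN(III) from CN(II)=53: (23·53)/(10 + 0.13·53) = 121900/1689 ≈ 72.173
S = 1000/(121900/1689) − 10 = 4700/1219 in ≈ 3.856 in
Ia = 0.2S: 0.2·3.856 = 0.771 in (exactly 940/1219)
Excess rainfall: 9.690 − 0.771 = 8.919 in; P > Ia so Q > 0
Q = (1087211/121900)²/((1087211/121900) + 4700/1219) = (1182027758521/14859610000)/(1557211/121900) = 1182027758521/189824020900 in ≈ 6.227 in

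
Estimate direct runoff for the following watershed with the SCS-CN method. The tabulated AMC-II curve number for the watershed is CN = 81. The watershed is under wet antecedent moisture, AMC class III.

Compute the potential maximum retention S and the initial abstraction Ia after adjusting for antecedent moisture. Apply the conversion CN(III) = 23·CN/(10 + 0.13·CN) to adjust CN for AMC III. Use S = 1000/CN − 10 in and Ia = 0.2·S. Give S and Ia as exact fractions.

S = 1900/1863 in ≈ 1.020 in; Ia = 380/1863 in ≈ 0.204 in

Wet (AMC III): CN(III) = 23·81/(10 + 0.13·81) = 1863/(2053/100) = 186300/2053 ≈ 90.745
S = 1000/(186300/2053) − 10 = 1900/1863 in ≈ 1.020 in
Initial abstraction Ia = S/5 = (1900/1863)/5 = 380/1863 ≈ 0.204 in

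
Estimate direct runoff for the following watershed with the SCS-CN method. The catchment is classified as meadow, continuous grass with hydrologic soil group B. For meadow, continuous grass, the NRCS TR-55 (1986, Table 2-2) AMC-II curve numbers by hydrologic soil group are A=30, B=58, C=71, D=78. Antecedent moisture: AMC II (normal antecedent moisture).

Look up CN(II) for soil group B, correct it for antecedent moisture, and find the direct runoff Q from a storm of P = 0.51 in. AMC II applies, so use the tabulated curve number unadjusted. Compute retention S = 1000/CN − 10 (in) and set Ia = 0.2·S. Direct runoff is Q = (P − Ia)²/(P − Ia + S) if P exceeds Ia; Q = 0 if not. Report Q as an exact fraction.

Q = 0 in ≈ 0.000 in

NRCS table: meadow, continuous grass, soil group B → CN(II) = 58
CN(II) = 58; AMC II needs no correction.
Retention S: 1000/CN − 10 with CN=58.000 → S = 210/29 ≈ 7.241 in
Ia = 0.2S: 0.2·7.241 = 1.448 in (exactly 42/29)
P = 0.510 ≤ Ia = 1.448 in: entire storm abstracted, Q = 0.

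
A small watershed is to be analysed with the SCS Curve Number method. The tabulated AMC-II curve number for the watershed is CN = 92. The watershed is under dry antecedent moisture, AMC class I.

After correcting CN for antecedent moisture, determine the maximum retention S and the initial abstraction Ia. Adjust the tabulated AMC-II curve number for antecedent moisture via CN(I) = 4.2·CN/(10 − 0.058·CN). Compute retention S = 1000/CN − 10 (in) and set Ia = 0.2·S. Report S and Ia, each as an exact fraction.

Dry (AMC I): CN(I) = 4.2·92/(10 − 0.058·92) = (1932/5)/(583/125) = 48300/583 ≈ 82.847
S = 1000/(48300/583) − 10 = 1000/483 in ≈ 2.070 in
Ia = 0.2·(1000/483) = 200/483 in ≈ 0.414 in

S = 1000/483 in ≈ 2.070 in; Ia = 200/483 in ≈ 0.414 in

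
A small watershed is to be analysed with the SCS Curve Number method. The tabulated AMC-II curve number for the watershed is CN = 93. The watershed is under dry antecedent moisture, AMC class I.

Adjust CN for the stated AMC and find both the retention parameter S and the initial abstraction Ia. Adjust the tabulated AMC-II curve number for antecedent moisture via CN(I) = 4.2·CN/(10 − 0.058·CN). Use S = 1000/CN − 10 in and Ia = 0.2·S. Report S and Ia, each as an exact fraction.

S = 500/279 in ≈ 1.792 in; Ia = 100/279 in ≈ 0.358 in

Dry (AMC I): CN(I) = 4.2·93/(10 − 0.058·93) = (1953/5)/(2303/500) = 27900/329 ≈ 84.802
Retention S: 1000/CN − 10 with CN=84.802 → S = 500/279 ≈ 1.792 in
Initial abstraction Ia = S/5 = (500/279)/5 = 100/279 ≈ 0.358 in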